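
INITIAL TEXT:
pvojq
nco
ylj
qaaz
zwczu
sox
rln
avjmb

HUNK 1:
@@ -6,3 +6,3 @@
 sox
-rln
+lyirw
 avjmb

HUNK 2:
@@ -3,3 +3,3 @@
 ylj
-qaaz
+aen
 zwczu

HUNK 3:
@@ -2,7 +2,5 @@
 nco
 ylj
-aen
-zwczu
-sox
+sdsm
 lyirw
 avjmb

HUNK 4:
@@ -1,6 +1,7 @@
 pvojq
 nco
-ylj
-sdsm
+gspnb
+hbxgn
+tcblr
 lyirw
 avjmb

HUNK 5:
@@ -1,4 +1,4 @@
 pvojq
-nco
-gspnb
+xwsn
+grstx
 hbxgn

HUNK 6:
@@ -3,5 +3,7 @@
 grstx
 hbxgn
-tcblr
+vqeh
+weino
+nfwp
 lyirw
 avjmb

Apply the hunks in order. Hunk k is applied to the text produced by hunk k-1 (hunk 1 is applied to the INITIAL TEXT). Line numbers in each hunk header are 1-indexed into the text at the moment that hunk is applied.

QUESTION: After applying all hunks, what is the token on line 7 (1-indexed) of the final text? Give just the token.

Hunk 1: at line 6 remove [rln] add [lyirw] -> 8 lines: pvojq nco ylj qaaz zwczu sox lyirw avjmb
Hunk 2: at line 3 remove [qaaz] add [aen] -> 8 lines: pvojq nco ylj aen zwczu sox lyirw avjmb
Hunk 3: at line 2 remove [aen,zwczu,sox] add [sdsm] -> 6 lines: pvojq nco ylj sdsm lyirw avjmb
Hunk 4: at line 1 remove [ylj,sdsm] add [gspnb,hbxgn,tcblr] -> 7 lines: pvojq nco gspnb hbxgn tcblr lyirw avjmb
Hunk 5: at line 1 remove [nco,gspnb] add [xwsn,grstx] -> 7 lines: pvojq xwsn grstx hbxgn tcblr lyirw avjmb
Hunk 6: at line 3 remove [tcblr] add [vqeh,weino,nfwp] -> 9 lines: pvojq xwsn grstx hbxgn vqeh weino nfwp lyirw avjmb
Final line 7: nfwp

Answer: nfwp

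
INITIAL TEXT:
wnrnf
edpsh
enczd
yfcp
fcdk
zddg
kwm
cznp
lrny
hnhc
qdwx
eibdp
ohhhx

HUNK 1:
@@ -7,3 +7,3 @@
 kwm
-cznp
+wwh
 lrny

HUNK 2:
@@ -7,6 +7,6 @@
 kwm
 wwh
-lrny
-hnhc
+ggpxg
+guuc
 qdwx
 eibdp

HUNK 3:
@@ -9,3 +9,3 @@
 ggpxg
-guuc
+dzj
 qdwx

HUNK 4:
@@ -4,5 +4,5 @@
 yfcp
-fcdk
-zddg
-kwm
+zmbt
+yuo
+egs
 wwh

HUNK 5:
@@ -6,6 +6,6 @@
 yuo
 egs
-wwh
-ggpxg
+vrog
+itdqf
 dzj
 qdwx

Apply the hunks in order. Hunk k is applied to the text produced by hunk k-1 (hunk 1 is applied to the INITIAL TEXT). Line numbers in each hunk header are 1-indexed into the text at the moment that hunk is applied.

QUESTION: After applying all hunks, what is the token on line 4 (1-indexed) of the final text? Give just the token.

Answer: yfcp

Derivation:
Hunk 1: at line 7 remove [cznp] add [wwh] -> 13 lines: wnrnf edpsh enczd yfcp fcdk zddg kwm wwh lrny hnhc qdwx eibdp ohhhx
Hunk 2: at line 7 remove [lrny,hnhc] add [ggpxg,guuc] -> 13 lines: wnrnf edpsh enczd yfcp fcdk zddg kwm wwh ggpxg guuc qdwx eibdp ohhhx
Hunk 3: at line 9 remove [guuc] add [dzj] -> 13 lines: wnrnf edpsh enczd yfcp fcdk zddg kwm wwh ggpxg dzj qdwx eibdp ohhhx
Hunk 4: at line 4 remove [fcdk,zddg,kwm] add [zmbt,yuo,egs] -> 13 lines: wnrnf edpsh enczd yfcp zmbt yuo egs wwh ggpxg dzj qdwx eibdp ohhhx
Hunk 5: at line 6 remove [wwh,ggpxg] add [vrog,itdqf] -> 13 lines: wnrnf edpsh enczd yfcp zmbt yuo egs vrog itdqf dzj qdwx eibdp ohhhx
Final line 4: yfcp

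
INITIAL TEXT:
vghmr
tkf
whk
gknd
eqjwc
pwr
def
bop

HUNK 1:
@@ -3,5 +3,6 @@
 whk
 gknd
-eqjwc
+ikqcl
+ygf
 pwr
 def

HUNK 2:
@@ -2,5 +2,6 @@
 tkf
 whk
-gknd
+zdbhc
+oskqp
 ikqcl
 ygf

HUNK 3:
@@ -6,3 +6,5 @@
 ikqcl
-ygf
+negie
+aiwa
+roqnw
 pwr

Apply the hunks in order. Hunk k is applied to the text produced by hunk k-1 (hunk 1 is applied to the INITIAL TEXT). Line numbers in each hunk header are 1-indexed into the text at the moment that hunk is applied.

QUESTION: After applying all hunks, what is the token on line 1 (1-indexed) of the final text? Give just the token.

Hunk 1: at line 3 remove [eqjwc] add [ikqcl,ygf] -> 9 lines: vghmr tkf whk gknd ikqcl ygf pwr def bop
Hunk 2: at line 2 remove [gknd] add [zdbhc,oskqp] -> 10 lines: vghmr tkf whk zdbhc oskqp ikqcl ygf pwr def bop
Hunk 3: at line 6 remove [ygf] add [negie,aiwa,roqnw] -> 12 lines: vghmr tkf whk zdbhc oskqp ikqcl negie aiwa roqnw pwr def bop
Final line 1: vghmr

Answer: vghmr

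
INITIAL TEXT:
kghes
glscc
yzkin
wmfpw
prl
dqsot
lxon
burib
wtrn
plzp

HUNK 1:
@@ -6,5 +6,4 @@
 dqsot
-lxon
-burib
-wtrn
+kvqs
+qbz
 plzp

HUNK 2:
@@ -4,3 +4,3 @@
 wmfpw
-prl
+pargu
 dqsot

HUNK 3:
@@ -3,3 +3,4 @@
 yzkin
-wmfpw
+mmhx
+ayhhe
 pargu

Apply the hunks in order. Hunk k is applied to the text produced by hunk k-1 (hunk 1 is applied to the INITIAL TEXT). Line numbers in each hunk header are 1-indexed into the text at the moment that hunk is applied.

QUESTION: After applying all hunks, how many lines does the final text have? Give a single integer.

Answer: 10

Derivation:
Hunk 1: at line 6 remove [lxon,burib,wtrn] add [kvqs,qbz] -> 9 lines: kghes glscc yzkin wmfpw prl dqsot kvqs qbz plzp
Hunk 2: at line 4 remove [prl] add [pargu] -> 9 lines: kghes glscc yzkin wmfpw pargu dqsot kvqs qbz plzp
Hunk 3: at line 3 remove [wmfpw] add [mmhx,ayhhe] -> 10 lines: kghes glscc yzkin mmhx ayhhe pargu dqsot kvqs qbz plzp
Final line count: 10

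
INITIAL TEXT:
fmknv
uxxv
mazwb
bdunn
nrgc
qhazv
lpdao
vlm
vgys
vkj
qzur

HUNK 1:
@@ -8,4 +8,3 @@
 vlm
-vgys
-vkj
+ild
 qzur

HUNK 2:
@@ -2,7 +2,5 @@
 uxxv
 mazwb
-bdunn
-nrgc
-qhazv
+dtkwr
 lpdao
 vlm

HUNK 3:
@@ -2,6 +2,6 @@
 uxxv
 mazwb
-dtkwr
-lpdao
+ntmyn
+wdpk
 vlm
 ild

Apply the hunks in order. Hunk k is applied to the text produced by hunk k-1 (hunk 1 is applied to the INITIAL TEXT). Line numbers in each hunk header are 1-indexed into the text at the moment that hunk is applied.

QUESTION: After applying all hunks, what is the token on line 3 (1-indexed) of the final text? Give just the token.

Hunk 1: at line 8 remove [vgys,vkj] add [ild] -> 10 lines: fmknv uxxv mazwb bdunn nrgc qhazv lpdao vlm ild qzur
Hunk 2: at line 2 remove [bdunn,nrgc,qhazv] add [dtkwr] -> 8 lines: fmknv uxxv mazwb dtkwr lpdao vlm ild qzur
Hunk 3: at line 2 remove [dtkwr,lpdao] add [ntmyn,wdpk] -> 8 lines: fmknv uxxv mazwb ntmyn wdpk vlm ild qzur
Final line 3: mazwb

Answer: mazwb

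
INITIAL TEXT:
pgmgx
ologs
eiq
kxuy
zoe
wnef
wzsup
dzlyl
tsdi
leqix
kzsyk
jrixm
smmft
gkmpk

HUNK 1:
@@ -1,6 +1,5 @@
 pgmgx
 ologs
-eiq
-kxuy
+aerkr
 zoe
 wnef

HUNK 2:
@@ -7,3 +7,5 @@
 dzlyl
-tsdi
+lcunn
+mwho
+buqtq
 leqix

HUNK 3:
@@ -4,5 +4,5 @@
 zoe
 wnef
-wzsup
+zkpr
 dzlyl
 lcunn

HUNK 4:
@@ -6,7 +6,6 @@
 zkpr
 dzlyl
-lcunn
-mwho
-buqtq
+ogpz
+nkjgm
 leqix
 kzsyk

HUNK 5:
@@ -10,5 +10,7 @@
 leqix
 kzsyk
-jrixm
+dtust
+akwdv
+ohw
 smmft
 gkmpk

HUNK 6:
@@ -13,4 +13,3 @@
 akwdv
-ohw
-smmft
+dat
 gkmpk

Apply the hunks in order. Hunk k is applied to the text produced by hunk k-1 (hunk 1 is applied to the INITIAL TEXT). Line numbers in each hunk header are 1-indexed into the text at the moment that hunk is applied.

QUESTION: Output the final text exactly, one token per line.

Answer: pgmgx
ologs
aerkr
zoe
wnef
zkpr
dzlyl
ogpz
nkjgm
leqix
kzsyk
dtust
akwdv
dat
gkmpk

Derivation:
Hunk 1: at line 1 remove [eiq,kxuy] add [aerkr] -> 13 lines: pgmgx ologs aerkr zoe wnef wzsup dzlyl tsdi leqix kzsyk jrixm smmft gkmpk
Hunk 2: at line 7 remove [tsdi] add [lcunn,mwho,buqtq] -> 15 lines: pgmgx ologs aerkr zoe wnef wzsup dzlyl lcunn mwho buqtq leqix kzsyk jrixm smmft gkmpk
Hunk 3: at line 4 remove [wzsup] add [zkpr] -> 15 lines: pgmgx ologs aerkr zoe wnef zkpr dzlyl lcunn mwho buqtq leqix kzsyk jrixm smmft gkmpk
Hunk 4: at line 6 remove [lcunn,mwho,buqtq] add [ogpz,nkjgm] -> 14 lines: pgmgx ologs aerkr zoe wnef zkpr dzlyl ogpz nkjgm leqix kzsyk jrixm smmft gkmpk
Hunk 5: at line 10 remove [jrixm] add [dtust,akwdv,ohw] -> 16 lines: pgmgx ologs aerkr zoe wnef zkpr dzlyl ogpz nkjgm leqix kzsyk dtust akwdv ohw smmft gkmpk
Hunk 6: at line 13 remove [ohw,smmft] add [dat] -> 15 lines: pgmgx ologs aerkr zoe wnef zkpr dzlyl ogpz nkjgm leqix kzsyk dtust akwdv dat gkmpk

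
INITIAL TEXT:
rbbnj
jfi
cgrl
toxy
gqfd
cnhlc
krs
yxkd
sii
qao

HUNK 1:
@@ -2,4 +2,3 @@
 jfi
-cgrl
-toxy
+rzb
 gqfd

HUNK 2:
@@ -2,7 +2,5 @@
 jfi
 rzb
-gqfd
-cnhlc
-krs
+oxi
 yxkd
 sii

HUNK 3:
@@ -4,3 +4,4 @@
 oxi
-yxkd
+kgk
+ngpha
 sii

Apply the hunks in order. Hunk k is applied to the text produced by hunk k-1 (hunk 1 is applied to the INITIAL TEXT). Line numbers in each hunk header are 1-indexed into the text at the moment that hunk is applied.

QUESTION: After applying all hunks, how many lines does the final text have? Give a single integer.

Answer: 8

Derivation:
Hunk 1: at line 2 remove [cgrl,toxy] add [rzb] -> 9 lines: rbbnj jfi rzb gqfd cnhlc krs yxkd sii qao
Hunk 2: at line 2 remove [gqfd,cnhlc,krs] add [oxi] -> 7 lines: rbbnj jfi rzb oxi yxkd sii qao
Hunk 3: at line 4 remove [yxkd] add [kgk,ngpha] -> 8 lines: rbbnj jfi rzb oxi kgk ngpha sii qao
Final line count: 8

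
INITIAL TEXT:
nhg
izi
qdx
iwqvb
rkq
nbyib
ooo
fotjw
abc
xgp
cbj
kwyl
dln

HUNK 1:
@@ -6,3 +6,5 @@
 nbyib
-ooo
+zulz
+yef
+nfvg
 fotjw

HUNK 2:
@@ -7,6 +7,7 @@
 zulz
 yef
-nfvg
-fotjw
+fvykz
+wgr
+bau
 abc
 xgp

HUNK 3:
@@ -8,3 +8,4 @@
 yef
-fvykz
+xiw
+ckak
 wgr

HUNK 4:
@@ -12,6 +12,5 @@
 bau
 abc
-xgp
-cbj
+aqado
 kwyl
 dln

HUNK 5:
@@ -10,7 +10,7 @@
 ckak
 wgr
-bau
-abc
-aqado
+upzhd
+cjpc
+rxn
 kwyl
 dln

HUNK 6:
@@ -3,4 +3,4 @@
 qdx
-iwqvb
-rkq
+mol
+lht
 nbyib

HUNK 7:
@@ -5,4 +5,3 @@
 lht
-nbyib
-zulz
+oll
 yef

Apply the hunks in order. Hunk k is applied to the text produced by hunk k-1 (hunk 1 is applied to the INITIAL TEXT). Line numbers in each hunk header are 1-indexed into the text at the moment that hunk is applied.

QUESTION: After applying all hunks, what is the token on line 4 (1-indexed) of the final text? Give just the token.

Hunk 1: at line 6 remove [ooo] add [zulz,yef,nfvg] -> 15 lines: nhg izi qdx iwqvb rkq nbyib zulz yef nfvg fotjw abc xgp cbj kwyl dln
Hunk 2: at line 7 remove [nfvg,fotjw] add [fvykz,wgr,bau] -> 16 lines: nhg izi qdx iwqvb rkq nbyib zulz yef fvykz wgr bau abc xgp cbj kwyl dln
Hunk 3: at line 8 remove [fvykz] add [xiw,ckak] -> 17 lines: nhg izi qdx iwqvb rkq nbyib zulz yef xiw ckak wgr bau abc xgp cbj kwyl dln
Hunk 4: at line 12 remove [xgp,cbj] add [aqado] -> 16 lines: nhg izi qdx iwqvb rkq nbyib zulz yef xiw ckak wgr bau abc aqado kwyl dln
Hunk 5: at line 10 remove [bau,abc,aqado] add [upzhd,cjpc,rxn] -> 16 lines: nhg izi qdx iwqvb rkq nbyib zulz yef xiw ckak wgr upzhd cjpc rxn kwyl dln
Hunk 6: at line 3 remove [iwqvb,rkq] add [mol,lht] -> 16 lines: nhg izi qdx mol lht nbyib zulz yef xiw ckak wgr upzhd cjpc rxn kwyl dln
Hunk 7: at line 5 remove [nbyib,zulz] add [oll] -> 15 lines: nhg izi qdx mol lht oll yef xiw ckak wgr upzhd cjpc rxn kwyl dln
Final line 4: mol

Answer: mol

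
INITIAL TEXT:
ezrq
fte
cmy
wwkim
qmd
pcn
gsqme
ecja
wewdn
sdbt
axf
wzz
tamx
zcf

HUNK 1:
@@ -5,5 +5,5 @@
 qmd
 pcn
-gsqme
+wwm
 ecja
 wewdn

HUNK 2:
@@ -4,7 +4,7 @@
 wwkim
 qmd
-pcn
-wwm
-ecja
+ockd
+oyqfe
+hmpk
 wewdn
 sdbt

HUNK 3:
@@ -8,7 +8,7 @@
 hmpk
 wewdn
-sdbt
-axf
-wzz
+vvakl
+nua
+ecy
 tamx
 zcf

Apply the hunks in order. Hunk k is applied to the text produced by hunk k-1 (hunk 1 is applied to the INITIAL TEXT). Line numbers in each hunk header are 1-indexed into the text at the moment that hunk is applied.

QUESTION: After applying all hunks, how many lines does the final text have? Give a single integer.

Hunk 1: at line 5 remove [gsqme] add [wwm] -> 14 lines: ezrq fte cmy wwkim qmd pcn wwm ecja wewdn sdbt axf wzz tamx zcf
Hunk 2: at line 4 remove [pcn,wwm,ecja] add [ockd,oyqfe,hmpk] -> 14 lines: ezrq fte cmy wwkim qmd ockd oyqfe hmpk wewdn sdbt axf wzz tamx zcf
Hunk 3: at line 8 remove [sdbt,axf,wzz] add [vvakl,nua,ecy] -> 14 lines: ezrq fte cmy wwkim qmd ockd oyqfe hmpk wewdn vvakl nua ecy tamx zcf
Final line count: 14

Answer: 14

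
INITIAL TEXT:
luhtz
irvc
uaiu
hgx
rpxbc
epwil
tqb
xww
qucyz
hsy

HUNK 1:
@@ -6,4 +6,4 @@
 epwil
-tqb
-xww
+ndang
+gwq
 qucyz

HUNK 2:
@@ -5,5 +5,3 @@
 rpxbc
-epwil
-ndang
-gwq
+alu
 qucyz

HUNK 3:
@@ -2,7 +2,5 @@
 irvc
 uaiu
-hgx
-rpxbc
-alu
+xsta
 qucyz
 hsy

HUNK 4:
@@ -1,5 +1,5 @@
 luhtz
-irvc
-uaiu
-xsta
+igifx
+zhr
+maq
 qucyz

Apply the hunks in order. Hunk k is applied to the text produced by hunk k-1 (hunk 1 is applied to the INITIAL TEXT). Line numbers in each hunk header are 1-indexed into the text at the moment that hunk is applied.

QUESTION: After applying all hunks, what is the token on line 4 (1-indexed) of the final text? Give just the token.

Answer: maq

Derivation:
Hunk 1: at line 6 remove [tqb,xww] add [ndang,gwq] -> 10 lines: luhtz irvc uaiu hgx rpxbc epwil ndang gwq qucyz hsy
Hunk 2: at line 5 remove [epwil,ndang,gwq] add [alu] -> 8 lines: luhtz irvc uaiu hgx rpxbc alu qucyz hsy
Hunk 3: at line 2 remove [hgx,rpxbc,alu] add [xsta] -> 6 lines: luhtz irvc uaiu xsta qucyz hsy
Hunk 4: at line 1 remove [irvc,uaiu,xsta] add [igifx,zhr,maq] -> 6 lines: luhtz igifx zhr maq qucyz hsy
Final line 4: maq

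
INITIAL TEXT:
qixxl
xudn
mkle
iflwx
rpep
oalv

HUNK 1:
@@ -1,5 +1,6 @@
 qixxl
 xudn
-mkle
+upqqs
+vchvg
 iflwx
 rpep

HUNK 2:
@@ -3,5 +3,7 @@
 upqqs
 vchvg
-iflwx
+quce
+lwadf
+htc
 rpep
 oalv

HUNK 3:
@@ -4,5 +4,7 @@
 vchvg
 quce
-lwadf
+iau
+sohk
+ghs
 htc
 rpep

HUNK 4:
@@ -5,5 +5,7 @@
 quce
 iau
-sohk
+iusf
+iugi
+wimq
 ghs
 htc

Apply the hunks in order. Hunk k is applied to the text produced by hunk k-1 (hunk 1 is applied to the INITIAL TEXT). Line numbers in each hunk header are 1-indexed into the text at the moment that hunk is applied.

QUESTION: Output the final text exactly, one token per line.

Answer: qixxl
xudn
upqqs
vchvg
quce
iau
iusf
iugi
wimq
ghs
htc
rpep
oalv

Derivation:
Hunk 1: at line 1 remove [mkle] add [upqqs,vchvg] -> 7 lines: qixxl xudn upqqs vchvg iflwx rpep oalv
Hunk 2: at line 3 remove [iflwx] add [quce,lwadf,htc] -> 9 lines: qixxl xudn upqqs vchvg quce lwadf htc rpep oalv
Hunk 3: at line 4 remove [lwadf] add [iau,sohk,ghs] -> 11 lines: qixxl xudn upqqs vchvg quce iau sohk ghs htc rpep oalv
Hunk 4: at line 5 remove [sohk] add [iusf,iugi,wimq] -> 13 lines: qixxl xudn upqqs vchvg quce iau iusf iugi wimq ghs htc rpep oalv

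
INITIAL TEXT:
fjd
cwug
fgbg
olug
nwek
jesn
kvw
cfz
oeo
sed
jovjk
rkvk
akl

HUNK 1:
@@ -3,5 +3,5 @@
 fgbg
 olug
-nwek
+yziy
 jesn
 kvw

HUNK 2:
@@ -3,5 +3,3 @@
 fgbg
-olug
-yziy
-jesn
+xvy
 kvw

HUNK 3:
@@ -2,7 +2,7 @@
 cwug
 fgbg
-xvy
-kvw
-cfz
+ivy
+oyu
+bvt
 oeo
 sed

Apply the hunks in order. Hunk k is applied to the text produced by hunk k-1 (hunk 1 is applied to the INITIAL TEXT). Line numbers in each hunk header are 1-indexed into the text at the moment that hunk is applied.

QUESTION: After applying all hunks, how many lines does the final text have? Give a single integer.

Hunk 1: at line 3 remove [nwek] add [yziy] -> 13 lines: fjd cwug fgbg olug yziy jesn kvw cfz oeo sed jovjk rkvk akl
Hunk 2: at line 3 remove [olug,yziy,jesn] add [xvy] -> 11 lines: fjd cwug fgbg xvy kvw cfz oeo sed jovjk rkvk akl
Hunk 3: at line 2 remove [xvy,kvw,cfz] add [ivy,oyu,bvt] -> 11 lines: fjd cwug fgbg ivy oyu bvt oeo sed jovjk rkvk akl
Final line count: 11

Answer: 11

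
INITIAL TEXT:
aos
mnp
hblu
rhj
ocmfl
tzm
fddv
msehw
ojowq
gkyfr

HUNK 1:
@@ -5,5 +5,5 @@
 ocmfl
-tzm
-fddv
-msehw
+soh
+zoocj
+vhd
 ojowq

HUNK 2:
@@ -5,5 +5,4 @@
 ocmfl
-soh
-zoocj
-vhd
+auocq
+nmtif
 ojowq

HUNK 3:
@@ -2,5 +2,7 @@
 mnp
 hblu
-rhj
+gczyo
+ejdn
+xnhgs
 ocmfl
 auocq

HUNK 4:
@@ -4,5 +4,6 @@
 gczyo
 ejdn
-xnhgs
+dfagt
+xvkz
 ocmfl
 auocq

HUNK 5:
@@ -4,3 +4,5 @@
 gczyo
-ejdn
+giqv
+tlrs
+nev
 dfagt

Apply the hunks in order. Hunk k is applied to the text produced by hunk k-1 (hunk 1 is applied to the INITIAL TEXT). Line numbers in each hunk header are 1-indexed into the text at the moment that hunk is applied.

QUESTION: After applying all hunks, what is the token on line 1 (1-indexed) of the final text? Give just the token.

Answer: aos

Derivation:
Hunk 1: at line 5 remove [tzm,fddv,msehw] add [soh,zoocj,vhd] -> 10 lines: aos mnp hblu rhj ocmfl soh zoocj vhd ojowq gkyfr
Hunk 2: at line 5 remove [soh,zoocj,vhd] add [auocq,nmtif] -> 9 lines: aos mnp hblu rhj ocmfl auocq nmtif ojowq gkyfr
Hunk 3: at line 2 remove [rhj] add [gczyo,ejdn,xnhgs] -> 11 lines: aos mnp hblu gczyo ejdn xnhgs ocmfl auocq nmtif ojowq gkyfr
Hunk 4: at line 4 remove [xnhgs] add [dfagt,xvkz] -> 12 lines: aos mnp hblu gczyo ejdn dfagt xvkz ocmfl auocq nmtif ojowq gkyfr
Hunk 5: at line 4 remove [ejdn] add [giqv,tlrs,nev] -> 14 lines: aos mnp hblu gczyo giqv tlrs nev dfagt xvkz ocmfl auocq nmtif ojowq gkyfr
Final line 1: aos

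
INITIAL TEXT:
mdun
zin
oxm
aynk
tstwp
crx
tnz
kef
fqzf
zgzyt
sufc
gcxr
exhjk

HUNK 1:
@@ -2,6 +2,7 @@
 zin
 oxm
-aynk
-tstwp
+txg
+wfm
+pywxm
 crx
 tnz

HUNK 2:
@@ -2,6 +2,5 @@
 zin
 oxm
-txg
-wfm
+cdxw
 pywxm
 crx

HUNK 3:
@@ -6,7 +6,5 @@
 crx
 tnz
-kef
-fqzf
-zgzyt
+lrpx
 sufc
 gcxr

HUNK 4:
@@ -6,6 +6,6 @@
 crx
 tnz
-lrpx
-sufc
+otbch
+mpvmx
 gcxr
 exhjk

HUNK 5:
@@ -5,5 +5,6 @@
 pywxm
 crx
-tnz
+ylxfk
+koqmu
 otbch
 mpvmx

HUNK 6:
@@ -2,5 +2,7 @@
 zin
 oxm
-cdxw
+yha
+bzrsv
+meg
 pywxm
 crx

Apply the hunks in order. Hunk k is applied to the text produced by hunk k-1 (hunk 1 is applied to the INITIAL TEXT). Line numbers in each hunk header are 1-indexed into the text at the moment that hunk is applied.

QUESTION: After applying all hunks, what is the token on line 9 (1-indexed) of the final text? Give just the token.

Hunk 1: at line 2 remove [aynk,tstwp] add [txg,wfm,pywxm] -> 14 lines: mdun zin oxm txg wfm pywxm crx tnz kef fqzf zgzyt sufc gcxr exhjk
Hunk 2: at line 2 remove [txg,wfm] add [cdxw] -> 13 lines: mdun zin oxm cdxw pywxm crx tnz kef fqzf zgzyt sufc gcxr exhjk
Hunk 3: at line 6 remove [kef,fqzf,zgzyt] add [lrpx] -> 11 lines: mdun zin oxm cdxw pywxm crx tnz lrpx sufc gcxr exhjk
Hunk 4: at line 6 remove [lrpx,sufc] add [otbch,mpvmx] -> 11 lines: mdun zin oxm cdxw pywxm crx tnz otbch mpvmx gcxr exhjk
Hunk 5: at line 5 remove [tnz] add [ylxfk,koqmu] -> 12 lines: mdun zin oxm cdxw pywxm crx ylxfk koqmu otbch mpvmx gcxr exhjk
Hunk 6: at line 2 remove [cdxw] add [yha,bzrsv,meg] -> 14 lines: mdun zin oxm yha bzrsv meg pywxm crx ylxfk koqmu otbch mpvmx gcxr exhjk
Final line 9: ylxfk

Answer: ylxfk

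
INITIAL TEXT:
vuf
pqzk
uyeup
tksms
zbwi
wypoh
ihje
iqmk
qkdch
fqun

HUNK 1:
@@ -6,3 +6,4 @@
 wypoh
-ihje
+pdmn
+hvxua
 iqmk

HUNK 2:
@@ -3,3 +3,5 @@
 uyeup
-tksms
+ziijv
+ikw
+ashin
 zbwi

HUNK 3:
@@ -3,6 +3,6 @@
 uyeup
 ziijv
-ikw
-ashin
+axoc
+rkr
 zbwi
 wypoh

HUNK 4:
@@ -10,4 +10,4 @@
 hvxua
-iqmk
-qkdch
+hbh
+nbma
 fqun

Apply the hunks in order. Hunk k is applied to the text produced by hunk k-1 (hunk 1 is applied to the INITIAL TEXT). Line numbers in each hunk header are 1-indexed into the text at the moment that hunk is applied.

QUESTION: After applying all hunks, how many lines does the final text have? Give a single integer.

Answer: 13

Derivation:
Hunk 1: at line 6 remove [ihje] add [pdmn,hvxua] -> 11 lines: vuf pqzk uyeup tksms zbwi wypoh pdmn hvxua iqmk qkdch fqun
Hunk 2: at line 3 remove [tksms] add [ziijv,ikw,ashin] -> 13 lines: vuf pqzk uyeup ziijv ikw ashin zbwi wypoh pdmn hvxua iqmk qkdch fqun
Hunk 3: at line 3 remove [ikw,ashin] add [axoc,rkr] -> 13 lines: vuf pqzk uyeup ziijv axoc rkr zbwi wypoh pdmn hvxua iqmk qkdch fqun
Hunk 4: at line 10 remove [iqmk,qkdch] add [hbh,nbma] -> 13 lines: vuf pqzk uyeup ziijv axoc rkr zbwi wypoh pdmn hvxua hbh nbma fqun
Final line count: 13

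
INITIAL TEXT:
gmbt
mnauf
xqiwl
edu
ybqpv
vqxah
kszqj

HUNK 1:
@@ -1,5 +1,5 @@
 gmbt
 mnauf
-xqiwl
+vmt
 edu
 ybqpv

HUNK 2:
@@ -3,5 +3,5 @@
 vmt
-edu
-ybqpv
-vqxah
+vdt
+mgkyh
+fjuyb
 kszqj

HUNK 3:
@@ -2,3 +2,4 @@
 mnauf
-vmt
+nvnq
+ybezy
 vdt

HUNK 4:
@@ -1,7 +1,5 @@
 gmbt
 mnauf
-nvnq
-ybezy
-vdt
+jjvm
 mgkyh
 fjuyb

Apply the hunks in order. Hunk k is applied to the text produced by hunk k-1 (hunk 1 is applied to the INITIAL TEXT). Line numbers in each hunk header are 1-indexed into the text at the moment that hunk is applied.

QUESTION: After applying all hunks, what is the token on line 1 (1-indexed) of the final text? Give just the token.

Hunk 1: at line 1 remove [xqiwl] add [vmt] -> 7 lines: gmbt mnauf vmt edu ybqpv vqxah kszqj
Hunk 2: at line 3 remove [edu,ybqpv,vqxah] add [vdt,mgkyh,fjuyb] -> 7 lines: gmbt mnauf vmt vdt mgkyh fjuyb kszqj
Hunk 3: at line 2 remove [vmt] add [nvnq,ybezy] -> 8 lines: gmbt mnauf nvnq ybezy vdt mgkyh fjuyb kszqj
Hunk 4: at line 1 remove [nvnq,ybezy,vdt] add [jjvm] -> 6 lines: gmbt mnauf jjvm mgkyh fjuyb kszqj
Final line 1: gmbt

Answer: gmbt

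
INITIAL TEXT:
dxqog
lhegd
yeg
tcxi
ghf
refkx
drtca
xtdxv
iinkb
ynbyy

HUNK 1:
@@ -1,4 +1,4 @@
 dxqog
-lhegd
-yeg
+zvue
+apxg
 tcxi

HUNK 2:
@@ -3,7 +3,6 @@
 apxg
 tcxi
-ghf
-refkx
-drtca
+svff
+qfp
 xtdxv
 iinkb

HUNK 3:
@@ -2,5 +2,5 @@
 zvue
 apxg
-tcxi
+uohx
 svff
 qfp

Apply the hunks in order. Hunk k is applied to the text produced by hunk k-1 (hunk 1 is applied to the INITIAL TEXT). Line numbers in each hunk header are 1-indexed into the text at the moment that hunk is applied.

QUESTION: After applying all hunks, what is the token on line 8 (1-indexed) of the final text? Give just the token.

Hunk 1: at line 1 remove [lhegd,yeg] add [zvue,apxg] -> 10 lines: dxqog zvue apxg tcxi ghf refkx drtca xtdxv iinkb ynbyy
Hunk 2: at line 3 remove [ghf,refkx,drtca] add [svff,qfp] -> 9 lines: dxqog zvue apxg tcxi svff qfp xtdxv iinkb ynbyy
Hunk 3: at line 2 remove [tcxi] add [uohx] -> 9 lines: dxqog zvue apxg uohx svff qfp xtdxv iinkb ynbyy
Final line 8: iinkb

Answer: iinkb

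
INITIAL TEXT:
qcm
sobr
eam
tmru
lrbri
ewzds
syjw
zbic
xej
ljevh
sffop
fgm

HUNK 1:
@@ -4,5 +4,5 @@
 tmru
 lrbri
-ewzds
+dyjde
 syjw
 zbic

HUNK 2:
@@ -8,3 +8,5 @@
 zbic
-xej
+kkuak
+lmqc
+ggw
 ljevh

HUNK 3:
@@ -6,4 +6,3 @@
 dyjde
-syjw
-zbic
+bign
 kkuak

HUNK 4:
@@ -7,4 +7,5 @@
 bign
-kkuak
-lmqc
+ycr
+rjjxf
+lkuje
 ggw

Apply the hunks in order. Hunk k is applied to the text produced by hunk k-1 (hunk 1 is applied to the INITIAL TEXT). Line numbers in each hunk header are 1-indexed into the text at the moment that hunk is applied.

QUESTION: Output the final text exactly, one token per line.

Answer: qcm
sobr
eam
tmru
lrbri
dyjde
bign
ycr
rjjxf
lkuje
ggw
ljevh
sffop
fgm

Derivation:
Hunk 1: at line 4 remove [ewzds] add [dyjde] -> 12 lines: qcm sobr eam tmru lrbri dyjde syjw zbic xej ljevh sffop fgm
Hunk 2: at line 8 remove [xej] add [kkuak,lmqc,ggw] -> 14 lines: qcm sobr eam tmru lrbri dyjde syjw zbic kkuak lmqc ggw ljevh sffop fgm
Hunk 3: at line 6 remove [syjw,zbic] add [bign] -> 13 lines: qcm sobr eam tmru lrbri dyjde bign kkuak lmqc ggw ljevh sffop fgm
Hunk 4: at line 7 remove [kkuak,lmqc] add [ycr,rjjxf,lkuje] -> 14 lines: qcm sobr eam tmru lrbri dyjde bign ycr rjjxf lkuje ggw ljevh sffop fgm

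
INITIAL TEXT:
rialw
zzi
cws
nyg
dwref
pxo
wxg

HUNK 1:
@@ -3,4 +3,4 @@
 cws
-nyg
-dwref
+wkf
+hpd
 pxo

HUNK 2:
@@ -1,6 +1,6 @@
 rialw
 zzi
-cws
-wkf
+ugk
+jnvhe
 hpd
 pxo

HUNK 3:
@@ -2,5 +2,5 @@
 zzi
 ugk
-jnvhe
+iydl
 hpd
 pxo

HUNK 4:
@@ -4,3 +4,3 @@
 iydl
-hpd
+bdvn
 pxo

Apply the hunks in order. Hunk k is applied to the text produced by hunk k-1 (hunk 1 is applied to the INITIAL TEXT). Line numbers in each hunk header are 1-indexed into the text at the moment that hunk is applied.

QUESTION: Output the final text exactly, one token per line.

Hunk 1: at line 3 remove [nyg,dwref] add [wkf,hpd] -> 7 lines: rialw zzi cws wkf hpd pxo wxg
Hunk 2: at line 1 remove [cws,wkf] add [ugk,jnvhe] -> 7 lines: rialw zzi ugk jnvhe hpd pxo wxg
Hunk 3: at line 2 remove [jnvhe] add [iydl] -> 7 lines: rialw zzi ugk iydl hpd pxo wxg
Hunk 4: at line 4 remove [hpd] add [bdvn] -> 7 lines: rialw zzi ugk iydl bdvn pxo wxg

Answer: rialw
zzi
ugk
iydl
bdvn
pxo
wxg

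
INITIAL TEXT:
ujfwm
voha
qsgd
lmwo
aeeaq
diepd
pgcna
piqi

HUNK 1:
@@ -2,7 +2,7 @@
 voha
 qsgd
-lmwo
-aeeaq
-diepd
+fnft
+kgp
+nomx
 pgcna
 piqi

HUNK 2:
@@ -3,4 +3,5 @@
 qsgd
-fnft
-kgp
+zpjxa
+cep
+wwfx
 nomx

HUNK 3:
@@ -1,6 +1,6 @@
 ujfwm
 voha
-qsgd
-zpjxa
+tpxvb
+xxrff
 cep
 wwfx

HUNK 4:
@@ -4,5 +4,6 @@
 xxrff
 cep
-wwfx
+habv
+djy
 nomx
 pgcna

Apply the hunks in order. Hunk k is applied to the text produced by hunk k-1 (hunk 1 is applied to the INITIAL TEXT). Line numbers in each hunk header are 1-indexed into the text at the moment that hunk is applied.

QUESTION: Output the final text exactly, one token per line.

Hunk 1: at line 2 remove [lmwo,aeeaq,diepd] add [fnft,kgp,nomx] -> 8 lines: ujfwm voha qsgd fnft kgp nomx pgcna piqi
Hunk 2: at line 3 remove [fnft,kgp] add [zpjxa,cep,wwfx] -> 9 lines: ujfwm voha qsgd zpjxa cep wwfx nomx pgcna piqi
Hunk 3: at line 1 remove [qsgd,zpjxa] add [tpxvb,xxrff] -> 9 lines: ujfwm voha tpxvb xxrff cep wwfx nomx pgcna piqi
Hunk 4: at line 4 remove [wwfx] add [habv,djy] -> 10 lines: ujfwm voha tpxvb xxrff cep habv djy nomx pgcna piqi

Answer: ujfwm
voha
tpxvb
xxrff
cep
habv
djy
nomx
pgcna
piqi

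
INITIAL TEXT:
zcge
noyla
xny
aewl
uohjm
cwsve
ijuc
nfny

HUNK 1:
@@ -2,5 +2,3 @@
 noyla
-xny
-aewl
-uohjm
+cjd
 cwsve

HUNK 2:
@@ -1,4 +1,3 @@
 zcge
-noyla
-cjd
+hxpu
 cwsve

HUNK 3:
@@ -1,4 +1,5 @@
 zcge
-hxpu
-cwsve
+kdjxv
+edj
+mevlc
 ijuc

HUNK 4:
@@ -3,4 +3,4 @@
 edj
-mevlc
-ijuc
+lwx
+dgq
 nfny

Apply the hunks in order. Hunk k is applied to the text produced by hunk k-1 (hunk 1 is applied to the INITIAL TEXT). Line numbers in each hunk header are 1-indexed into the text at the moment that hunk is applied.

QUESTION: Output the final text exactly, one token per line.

Hunk 1: at line 2 remove [xny,aewl,uohjm] add [cjd] -> 6 lines: zcge noyla cjd cwsve ijuc nfny
Hunk 2: at line 1 remove [noyla,cjd] add [hxpu] -> 5 lines: zcge hxpu cwsve ijuc nfny
Hunk 3: at line 1 remove [hxpu,cwsve] add [kdjxv,edj,mevlc] -> 6 lines: zcge kdjxv edj mevlc ijuc nfny
Hunk 4: at line 3 remove [mevlc,ijuc] add [lwx,dgq] -> 6 lines: zcge kdjxv edj lwx dgq nfny

Answer: zcge
kdjxv
edj
lwx
dgq
nfny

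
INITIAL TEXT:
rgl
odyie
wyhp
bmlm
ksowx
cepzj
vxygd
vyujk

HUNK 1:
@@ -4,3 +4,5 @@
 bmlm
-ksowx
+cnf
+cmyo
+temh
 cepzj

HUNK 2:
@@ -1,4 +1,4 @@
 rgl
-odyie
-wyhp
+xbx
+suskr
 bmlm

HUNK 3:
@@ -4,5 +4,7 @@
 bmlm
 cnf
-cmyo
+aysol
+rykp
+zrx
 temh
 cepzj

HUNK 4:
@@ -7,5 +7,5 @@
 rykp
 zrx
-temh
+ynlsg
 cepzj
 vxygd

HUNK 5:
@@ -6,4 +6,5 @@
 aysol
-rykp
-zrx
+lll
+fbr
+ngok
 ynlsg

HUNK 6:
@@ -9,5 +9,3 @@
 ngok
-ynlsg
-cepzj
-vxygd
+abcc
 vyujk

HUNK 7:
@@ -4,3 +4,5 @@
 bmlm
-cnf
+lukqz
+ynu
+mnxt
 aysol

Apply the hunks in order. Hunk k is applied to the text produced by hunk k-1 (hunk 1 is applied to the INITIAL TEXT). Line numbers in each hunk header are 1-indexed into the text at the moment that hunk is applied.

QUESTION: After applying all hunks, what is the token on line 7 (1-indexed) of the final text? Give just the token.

Answer: mnxt

Derivation:
Hunk 1: at line 4 remove [ksowx] add [cnf,cmyo,temh] -> 10 lines: rgl odyie wyhp bmlm cnf cmyo temh cepzj vxygd vyujk
Hunk 2: at line 1 remove [odyie,wyhp] add [xbx,suskr] -> 10 lines: rgl xbx suskr bmlm cnf cmyo temh cepzj vxygd vyujk
Hunk 3: at line 4 remove [cmyo] add [aysol,rykp,zrx] -> 12 lines: rgl xbx suskr bmlm cnf aysol rykp zrx temh cepzj vxygd vyujk
Hunk 4: at line 7 remove [temh] add [ynlsg] -> 12 lines: rgl xbx suskr bmlm cnf aysol rykp zrx ynlsg cepzj vxygd vyujk
Hunk 5: at line 6 remove [rykp,zrx] add [lll,fbr,ngok] -> 13 lines: rgl xbx suskr bmlm cnf aysol lll fbr ngok ynlsg cepzj vxygd vyujk
Hunk 6: at line 9 remove [ynlsg,cepzj,vxygd] add [abcc] -> 11 lines: rgl xbx suskr bmlm cnf aysol lll fbr ngok abcc vyujk
Hunk 7: at line 4 remove [cnf] add [lukqz,ynu,mnxt] -> 13 lines: rgl xbx suskr bmlm lukqz ynu mnxt aysol lll fbr ngok abcc vyujk
Final line 7: mnxt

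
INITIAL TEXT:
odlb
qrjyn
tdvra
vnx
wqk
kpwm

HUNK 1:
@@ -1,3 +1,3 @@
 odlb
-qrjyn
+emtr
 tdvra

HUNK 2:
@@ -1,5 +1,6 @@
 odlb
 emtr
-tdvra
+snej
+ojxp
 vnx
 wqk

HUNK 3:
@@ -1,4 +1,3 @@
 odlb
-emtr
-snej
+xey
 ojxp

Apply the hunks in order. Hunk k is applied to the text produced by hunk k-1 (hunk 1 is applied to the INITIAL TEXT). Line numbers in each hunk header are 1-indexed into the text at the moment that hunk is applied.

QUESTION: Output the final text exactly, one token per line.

Answer: odlb
xey
ojxp
vnx
wqk
kpwm

Derivation:
Hunk 1: at line 1 remove [qrjyn] add [emtr] -> 6 lines: odlb emtr tdvra vnx wqk kpwm
Hunk 2: at line 1 remove [tdvra] add [snej,ojxp] -> 7 lines: odlb emtr snej ojxp vnx wqk kpwm
Hunk 3: at line 1 remove [emtr,snej] add [xey] -> 6 lines: odlb xey ojxp vnx wqk kpwm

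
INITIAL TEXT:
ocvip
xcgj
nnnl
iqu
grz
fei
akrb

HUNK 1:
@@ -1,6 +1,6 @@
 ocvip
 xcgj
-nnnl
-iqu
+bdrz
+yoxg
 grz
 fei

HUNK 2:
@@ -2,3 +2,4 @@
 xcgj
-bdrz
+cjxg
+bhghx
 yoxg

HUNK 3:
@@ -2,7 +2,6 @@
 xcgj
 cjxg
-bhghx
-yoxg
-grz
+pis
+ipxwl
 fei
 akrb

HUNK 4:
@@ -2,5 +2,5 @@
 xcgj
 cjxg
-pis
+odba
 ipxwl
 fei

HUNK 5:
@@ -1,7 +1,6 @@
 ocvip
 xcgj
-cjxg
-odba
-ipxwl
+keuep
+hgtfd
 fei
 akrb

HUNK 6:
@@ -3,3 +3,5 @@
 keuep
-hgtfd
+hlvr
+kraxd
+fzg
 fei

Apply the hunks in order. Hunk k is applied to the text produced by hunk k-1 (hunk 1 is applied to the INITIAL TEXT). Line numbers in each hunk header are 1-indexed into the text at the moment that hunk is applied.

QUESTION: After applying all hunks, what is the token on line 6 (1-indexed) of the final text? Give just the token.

Answer: fzg

Derivation:
Hunk 1: at line 1 remove [nnnl,iqu] add [bdrz,yoxg] -> 7 lines: ocvip xcgj bdrz yoxg grz fei akrb
Hunk 2: at line 2 remove [bdrz] add [cjxg,bhghx] -> 8 lines: ocvip xcgj cjxg bhghx yoxg grz fei akrb
Hunk 3: at line 2 remove [bhghx,yoxg,grz] add [pis,ipxwl] -> 7 lines: ocvip xcgj cjxg pis ipxwl fei akrb
Hunk 4: at line 2 remove [pis] add [odba] -> 7 lines: ocvip xcgj cjxg odba ipxwl fei akrb
Hunk 5: at line 1 remove [cjxg,odba,ipxwl] add [keuep,hgtfd] -> 6 lines: ocvip xcgj keuep hgtfd fei akrb
Hunk 6: at line 3 remove [hgtfd] add [hlvr,kraxd,fzg] -> 8 lines: ocvip xcgj keuep hlvr kraxd fzg fei akrb
Final line 6: fzg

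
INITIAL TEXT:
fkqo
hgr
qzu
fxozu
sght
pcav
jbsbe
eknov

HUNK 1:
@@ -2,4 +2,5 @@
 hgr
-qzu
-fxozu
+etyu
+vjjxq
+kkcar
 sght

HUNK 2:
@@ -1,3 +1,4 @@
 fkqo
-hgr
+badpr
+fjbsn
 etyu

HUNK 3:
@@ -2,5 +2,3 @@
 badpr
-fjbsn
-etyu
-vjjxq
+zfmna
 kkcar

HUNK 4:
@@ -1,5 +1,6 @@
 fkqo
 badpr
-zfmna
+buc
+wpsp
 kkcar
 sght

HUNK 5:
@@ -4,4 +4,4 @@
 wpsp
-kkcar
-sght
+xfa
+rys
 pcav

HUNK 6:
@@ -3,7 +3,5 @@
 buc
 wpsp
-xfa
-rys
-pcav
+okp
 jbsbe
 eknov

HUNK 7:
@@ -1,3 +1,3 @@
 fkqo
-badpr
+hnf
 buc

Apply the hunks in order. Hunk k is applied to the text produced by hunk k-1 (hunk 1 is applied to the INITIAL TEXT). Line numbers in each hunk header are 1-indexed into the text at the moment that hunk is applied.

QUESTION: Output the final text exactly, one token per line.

Answer: fkqo
hnf
buc
wpsp
okp
jbsbe
eknov

Derivation:
Hunk 1: at line 2 remove [qzu,fxozu] add [etyu,vjjxq,kkcar] -> 9 lines: fkqo hgr etyu vjjxq kkcar sght pcav jbsbe eknov
Hunk 2: at line 1 remove [hgr] add [badpr,fjbsn] -> 10 lines: fkqo badpr fjbsn etyu vjjxq kkcar sght pcav jbsbe eknov
Hunk 3: at line 2 remove [fjbsn,etyu,vjjxq] add [zfmna] -> 8 lines: fkqo badpr zfmna kkcar sght pcav jbsbe eknov
Hunk 4: at line 1 remove [zfmna] add [buc,wpsp] -> 9 lines: fkqo badpr buc wpsp kkcar sght pcav jbsbe eknov
Hunk 5: at line 4 remove [kkcar,sght] add [xfa,rys] -> 9 lines: fkqo badpr buc wpsp xfa rys pcav jbsbe eknov
Hunk 6: at line 3 remove [xfa,rys,pcav] add [okp] -> 7 lines: fkqo badpr buc wpsp okp jbsbe eknov
Hunk 7: at line 1 remove [badpr] add [hnf] -> 7 lines: fkqo hnf buc wpsp okp jbsbe eknov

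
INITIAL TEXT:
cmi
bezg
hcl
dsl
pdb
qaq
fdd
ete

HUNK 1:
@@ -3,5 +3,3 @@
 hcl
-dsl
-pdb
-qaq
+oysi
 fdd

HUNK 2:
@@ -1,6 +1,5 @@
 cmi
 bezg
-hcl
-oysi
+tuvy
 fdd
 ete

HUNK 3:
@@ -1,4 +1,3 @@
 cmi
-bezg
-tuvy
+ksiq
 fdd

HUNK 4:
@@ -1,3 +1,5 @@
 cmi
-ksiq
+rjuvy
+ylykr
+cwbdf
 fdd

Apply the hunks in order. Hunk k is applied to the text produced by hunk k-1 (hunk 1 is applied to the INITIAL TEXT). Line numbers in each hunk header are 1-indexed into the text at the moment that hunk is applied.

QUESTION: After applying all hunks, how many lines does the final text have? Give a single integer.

Hunk 1: at line 3 remove [dsl,pdb,qaq] add [oysi] -> 6 lines: cmi bezg hcl oysi fdd ete
Hunk 2: at line 1 remove [hcl,oysi] add [tuvy] -> 5 lines: cmi bezg tuvy fdd ete
Hunk 3: at line 1 remove [bezg,tuvy] add [ksiq] -> 4 lines: cmi ksiq fdd ete
Hunk 4: at line 1 remove [ksiq] add [rjuvy,ylykr,cwbdf] -> 6 lines: cmi rjuvy ylykr cwbdf fdd ete
Final line count: 6

Answer: 6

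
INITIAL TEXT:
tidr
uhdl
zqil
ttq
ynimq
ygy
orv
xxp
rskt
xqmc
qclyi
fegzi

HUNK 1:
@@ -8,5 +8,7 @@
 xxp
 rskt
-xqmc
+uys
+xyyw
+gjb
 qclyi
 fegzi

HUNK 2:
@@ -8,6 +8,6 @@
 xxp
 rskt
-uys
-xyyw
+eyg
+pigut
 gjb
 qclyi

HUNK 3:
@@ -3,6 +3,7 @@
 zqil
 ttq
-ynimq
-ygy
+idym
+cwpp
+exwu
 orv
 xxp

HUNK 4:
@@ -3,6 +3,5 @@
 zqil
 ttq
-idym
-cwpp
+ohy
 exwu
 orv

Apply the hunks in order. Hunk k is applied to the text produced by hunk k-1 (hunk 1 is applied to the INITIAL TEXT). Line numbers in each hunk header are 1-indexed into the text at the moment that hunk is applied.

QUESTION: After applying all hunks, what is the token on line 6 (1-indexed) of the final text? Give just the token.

Answer: exwu

Derivation:
Hunk 1: at line 8 remove [xqmc] add [uys,xyyw,gjb] -> 14 lines: tidr uhdl zqil ttq ynimq ygy orv xxp rskt uys xyyw gjb qclyi fegzi
Hunk 2: at line 8 remove [uys,xyyw] add [eyg,pigut] -> 14 lines: tidr uhdl zqil ttq ynimq ygy orv xxp rskt eyg pigut gjb qclyi fegzi
Hunk 3: at line 3 remove [ynimq,ygy] add [idym,cwpp,exwu] -> 15 lines: tidr uhdl zqil ttq idym cwpp exwu orv xxp rskt eyg pigut gjb qclyi fegzi
Hunk 4: at line 3 remove [idym,cwpp] add [ohy] -> 14 lines: tidr uhdl zqil ttq ohy exwu orv xxp rskt eyg pigut gjb qclyi fegzi
Final line 6: exwu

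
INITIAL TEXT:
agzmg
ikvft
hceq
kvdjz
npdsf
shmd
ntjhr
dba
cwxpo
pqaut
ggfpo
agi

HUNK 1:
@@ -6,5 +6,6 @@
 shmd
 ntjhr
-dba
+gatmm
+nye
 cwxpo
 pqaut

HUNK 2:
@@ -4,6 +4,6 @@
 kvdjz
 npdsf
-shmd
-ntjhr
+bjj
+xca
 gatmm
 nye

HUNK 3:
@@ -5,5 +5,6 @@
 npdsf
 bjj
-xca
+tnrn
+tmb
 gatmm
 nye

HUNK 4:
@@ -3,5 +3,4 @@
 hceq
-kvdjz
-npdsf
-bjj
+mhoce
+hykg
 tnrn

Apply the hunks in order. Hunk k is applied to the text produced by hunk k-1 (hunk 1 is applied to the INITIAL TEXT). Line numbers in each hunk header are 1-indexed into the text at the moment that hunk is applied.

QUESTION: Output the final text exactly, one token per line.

Hunk 1: at line 6 remove [dba] add [gatmm,nye] -> 13 lines: agzmg ikvft hceq kvdjz npdsf shmd ntjhr gatmm nye cwxpo pqaut ggfpo agi
Hunk 2: at line 4 remove [shmd,ntjhr] add [bjj,xca] -> 13 lines: agzmg ikvft hceq kvdjz npdsf bjj xca gatmm nye cwxpo pqaut ggfpo agi
Hunk 3: at line 5 remove [xca] add [tnrn,tmb] -> 14 lines: agzmg ikvft hceq kvdjz npdsf bjj tnrn tmb gatmm nye cwxpo pqaut ggfpo agi
Hunk 4: at line 3 remove [kvdjz,npdsf,bjj] add [mhoce,hykg] -> 13 lines: agzmg ikvft hceq mhoce hykg tnrn tmb gatmm nye cwxpo pqaut ggfpo agi

Answer: agzmg
ikvft
hceq
mhoce
hykg
tnrn
tmb
gatmm
nye
cwxpo
pqaut
ggfpo
agi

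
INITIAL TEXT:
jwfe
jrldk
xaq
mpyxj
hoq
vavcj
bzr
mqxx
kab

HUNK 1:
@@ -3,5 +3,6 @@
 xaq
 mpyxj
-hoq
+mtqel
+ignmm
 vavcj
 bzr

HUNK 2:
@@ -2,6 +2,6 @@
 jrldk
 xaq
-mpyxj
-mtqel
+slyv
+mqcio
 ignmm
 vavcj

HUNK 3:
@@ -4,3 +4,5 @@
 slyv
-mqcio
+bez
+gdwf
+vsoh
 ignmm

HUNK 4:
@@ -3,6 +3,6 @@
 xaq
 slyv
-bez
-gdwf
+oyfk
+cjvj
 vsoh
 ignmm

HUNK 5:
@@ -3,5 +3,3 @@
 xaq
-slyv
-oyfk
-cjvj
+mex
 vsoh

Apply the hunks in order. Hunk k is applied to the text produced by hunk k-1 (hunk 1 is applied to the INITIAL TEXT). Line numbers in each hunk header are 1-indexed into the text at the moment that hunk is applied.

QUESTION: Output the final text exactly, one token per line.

Answer: jwfe
jrldk
xaq
mex
vsoh
ignmm
vavcj
bzr
mqxx
kab

Derivation:
Hunk 1: at line 3 remove [hoq] add [mtqel,ignmm] -> 10 lines: jwfe jrldk xaq mpyxj mtqel ignmm vavcj bzr mqxx kab
Hunk 2: at line 2 remove [mpyxj,mtqel] add [slyv,mqcio] -> 10 lines: jwfe jrldk xaq slyv mqcio ignmm vavcj bzr mqxx kab
Hunk 3: at line 4 remove [mqcio] add [bez,gdwf,vsoh] -> 12 lines: jwfe jrldk xaq slyv bez gdwf vsoh ignmm vavcj bzr mqxx kab
Hunk 4: at line 3 remove [bez,gdwf] add [oyfk,cjvj] -> 12 lines: jwfe jrldk xaq slyv oyfk cjvj vsoh ignmm vavcj bzr mqxx kab
Hunk 5: at line 3 remove [slyv,oyfk,cjvj] add [mex] -> 10 lines: jwfe jrldk xaq mex vsoh ignmm vavcj bzr mqxx kab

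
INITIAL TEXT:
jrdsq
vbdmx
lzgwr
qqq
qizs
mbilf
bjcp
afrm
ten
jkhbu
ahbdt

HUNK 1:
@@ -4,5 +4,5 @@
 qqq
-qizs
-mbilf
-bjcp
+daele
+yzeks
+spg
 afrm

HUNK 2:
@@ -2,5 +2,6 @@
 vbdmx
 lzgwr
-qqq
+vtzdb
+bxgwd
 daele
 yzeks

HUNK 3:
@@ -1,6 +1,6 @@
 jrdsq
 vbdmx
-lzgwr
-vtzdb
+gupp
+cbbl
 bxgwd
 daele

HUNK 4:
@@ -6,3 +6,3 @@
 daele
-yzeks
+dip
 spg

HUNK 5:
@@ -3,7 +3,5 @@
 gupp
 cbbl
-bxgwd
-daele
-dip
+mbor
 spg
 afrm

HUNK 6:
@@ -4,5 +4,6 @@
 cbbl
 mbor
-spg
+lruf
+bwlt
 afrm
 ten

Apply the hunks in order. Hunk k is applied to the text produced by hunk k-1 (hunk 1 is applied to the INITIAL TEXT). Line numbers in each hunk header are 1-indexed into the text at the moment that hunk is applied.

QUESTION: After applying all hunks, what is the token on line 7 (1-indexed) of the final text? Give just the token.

Answer: bwlt

Derivation:
Hunk 1: at line 4 remove [qizs,mbilf,bjcp] add [daele,yzeks,spg] -> 11 lines: jrdsq vbdmx lzgwr qqq daele yzeks spg afrm ten jkhbu ahbdt
Hunk 2: at line 2 remove [qqq] add [vtzdb,bxgwd] -> 12 lines: jrdsq vbdmx lzgwr vtzdb bxgwd daele yzeks spg afrm ten jkhbu ahbdt
Hunk 3: at line 1 remove [lzgwr,vtzdb] add [gupp,cbbl] -> 12 lines: jrdsq vbdmx gupp cbbl bxgwd daele yzeks spg afrm ten jkhbu ahbdt
Hunk 4: at line 6 remove [yzeks] add [dip] -> 12 lines: jrdsq vbdmx gupp cbbl bxgwd daele dip spg afrm ten jkhbu ahbdt
Hunk 5: at line 3 remove [bxgwd,daele,dip] add [mbor] -> 10 lines: jrdsq vbdmx gupp cbbl mbor spg afrm ten jkhbu ahbdt
Hunk 6: at line 4 remove [spg] add [lruf,bwlt] -> 11 lines: jrdsq vbdmx gupp cbbl mbor lruf bwlt afrm ten jkhbu ahbdt
Final line 7: bwlt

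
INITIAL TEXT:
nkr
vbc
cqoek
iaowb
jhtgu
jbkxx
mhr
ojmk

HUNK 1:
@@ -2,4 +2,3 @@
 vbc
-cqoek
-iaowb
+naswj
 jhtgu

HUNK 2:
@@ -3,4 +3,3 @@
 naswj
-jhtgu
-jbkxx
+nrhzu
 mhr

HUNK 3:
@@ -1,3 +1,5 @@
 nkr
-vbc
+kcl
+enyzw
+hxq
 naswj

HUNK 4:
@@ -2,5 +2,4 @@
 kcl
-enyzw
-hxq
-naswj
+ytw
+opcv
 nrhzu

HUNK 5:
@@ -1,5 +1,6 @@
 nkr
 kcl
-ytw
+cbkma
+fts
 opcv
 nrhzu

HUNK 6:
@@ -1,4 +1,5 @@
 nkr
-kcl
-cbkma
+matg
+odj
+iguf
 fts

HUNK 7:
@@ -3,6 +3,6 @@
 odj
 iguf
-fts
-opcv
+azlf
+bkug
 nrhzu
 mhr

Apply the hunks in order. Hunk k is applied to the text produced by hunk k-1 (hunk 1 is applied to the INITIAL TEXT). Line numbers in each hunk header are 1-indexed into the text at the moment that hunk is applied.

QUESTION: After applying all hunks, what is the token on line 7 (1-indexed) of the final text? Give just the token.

Answer: nrhzu

Derivation:
Hunk 1: at line 2 remove [cqoek,iaowb] add [naswj] -> 7 lines: nkr vbc naswj jhtgu jbkxx mhr ojmk
Hunk 2: at line 3 remove [jhtgu,jbkxx] add [nrhzu] -> 6 lines: nkr vbc naswj nrhzu mhr ojmk
Hunk 3: at line 1 remove [vbc] add [kcl,enyzw,hxq] -> 8 lines: nkr kcl enyzw hxq naswj nrhzu mhr ojmk
Hunk 4: at line 2 remove [enyzw,hxq,naswj] add [ytw,opcv] -> 7 lines: nkr kcl ytw opcv nrhzu mhr ojmk
Hunk 5: at line 1 remove [ytw] add [cbkma,fts] -> 8 lines: nkr kcl cbkma fts opcv nrhzu mhr ojmk
Hunk 6: at line 1 remove [kcl,cbkma] add [matg,odj,iguf] -> 9 lines: nkr matg odj iguf fts opcv nrhzu mhr ojmk
Hunk 7: at line 3 remove [fts,opcv] add [azlf,bkug] -> 9 lines: nkr matg odj iguf azlf bkug nrhzu mhr ojmk
Final line 7: nrhzu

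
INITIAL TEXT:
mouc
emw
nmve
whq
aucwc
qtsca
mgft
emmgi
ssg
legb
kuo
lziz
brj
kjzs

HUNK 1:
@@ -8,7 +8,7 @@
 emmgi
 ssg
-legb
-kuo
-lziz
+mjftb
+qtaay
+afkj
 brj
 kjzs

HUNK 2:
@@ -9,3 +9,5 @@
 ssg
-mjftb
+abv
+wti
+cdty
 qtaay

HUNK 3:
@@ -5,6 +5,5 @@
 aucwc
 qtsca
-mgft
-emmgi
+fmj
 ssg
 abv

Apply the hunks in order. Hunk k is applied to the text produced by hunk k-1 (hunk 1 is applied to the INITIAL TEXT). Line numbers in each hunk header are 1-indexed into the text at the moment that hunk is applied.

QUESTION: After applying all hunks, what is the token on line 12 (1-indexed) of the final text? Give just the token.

Hunk 1: at line 8 remove [legb,kuo,lziz] add [mjftb,qtaay,afkj] -> 14 lines: mouc emw nmve whq aucwc qtsca mgft emmgi ssg mjftb qtaay afkj brj kjzs
Hunk 2: at line 9 remove [mjftb] add [abv,wti,cdty] -> 16 lines: mouc emw nmve whq aucwc qtsca mgft emmgi ssg abv wti cdty qtaay afkj brj kjzs
Hunk 3: at line 5 remove [mgft,emmgi] add [fmj] -> 15 lines: mouc emw nmve whq aucwc qtsca fmj ssg abv wti cdty qtaay afkj brj kjzs
Final line 12: qtaay

Answer: qtaay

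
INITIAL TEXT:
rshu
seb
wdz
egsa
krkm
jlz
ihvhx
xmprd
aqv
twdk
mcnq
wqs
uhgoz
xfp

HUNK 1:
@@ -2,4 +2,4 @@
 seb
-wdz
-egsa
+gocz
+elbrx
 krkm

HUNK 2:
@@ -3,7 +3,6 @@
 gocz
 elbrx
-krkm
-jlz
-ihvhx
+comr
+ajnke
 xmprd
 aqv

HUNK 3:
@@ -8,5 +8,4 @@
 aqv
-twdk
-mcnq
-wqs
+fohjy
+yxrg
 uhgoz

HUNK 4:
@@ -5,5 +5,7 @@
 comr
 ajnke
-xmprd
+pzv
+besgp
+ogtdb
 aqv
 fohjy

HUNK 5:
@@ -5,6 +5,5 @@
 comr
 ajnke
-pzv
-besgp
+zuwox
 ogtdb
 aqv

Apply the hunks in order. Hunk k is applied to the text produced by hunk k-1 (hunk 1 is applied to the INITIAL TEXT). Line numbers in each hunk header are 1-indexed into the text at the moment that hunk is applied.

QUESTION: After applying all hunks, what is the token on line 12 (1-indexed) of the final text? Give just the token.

Hunk 1: at line 2 remove [wdz,egsa] add [gocz,elbrx] -> 14 lines: rshu seb gocz elbrx krkm jlz ihvhx xmprd aqv twdk mcnq wqs uhgoz xfp
Hunk 2: at line 3 remove [krkm,jlz,ihvhx] add [comr,ajnke] -> 13 lines: rshu seb gocz elbrx comr ajnke xmprd aqv twdk mcnq wqs uhgoz xfp
Hunk 3: at line 8 remove [twdk,mcnq,wqs] add [fohjy,yxrg] -> 12 lines: rshu seb gocz elbrx comr ajnke xmprd aqv fohjy yxrg uhgoz xfp
Hunk 4: at line 5 remove [xmprd] add [pzv,besgp,ogtdb] -> 14 lines: rshu seb gocz elbrx comr ajnke pzv besgp ogtdb aqv fohjy yxrg uhgoz xfp
Hunk 5: at line 5 remove [pzv,besgp] add [zuwox] -> 13 lines: rshu seb gocz elbrx comr ajnke zuwox ogtdb aqv fohjy yxrg uhgoz xfp
Final line 12: uhgoz

Answer: uhgoz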